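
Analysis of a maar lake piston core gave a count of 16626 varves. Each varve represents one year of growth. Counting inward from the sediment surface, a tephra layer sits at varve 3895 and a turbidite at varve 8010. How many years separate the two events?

4115 years

The two markers are separated by 8010 − 3895 = 4115 varves.
That is 4115 years at one varve per year.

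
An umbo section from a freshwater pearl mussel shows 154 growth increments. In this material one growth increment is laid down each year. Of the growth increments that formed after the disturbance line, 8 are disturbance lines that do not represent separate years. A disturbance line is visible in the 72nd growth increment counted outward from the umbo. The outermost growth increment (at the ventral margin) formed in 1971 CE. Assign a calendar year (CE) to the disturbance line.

Between growth increment 72 and the ventral margin there are 154 − 72 = 82 growth increments.
Excluding 8 false growth increments: 82 − 8 = 74.
1971 − 74 = 1897 CE.

1897 CE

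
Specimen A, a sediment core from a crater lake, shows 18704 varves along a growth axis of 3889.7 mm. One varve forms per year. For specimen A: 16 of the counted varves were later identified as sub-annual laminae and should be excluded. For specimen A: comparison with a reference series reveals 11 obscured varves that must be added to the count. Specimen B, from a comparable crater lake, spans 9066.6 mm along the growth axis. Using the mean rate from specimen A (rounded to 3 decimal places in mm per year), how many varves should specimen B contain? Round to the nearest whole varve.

43589 varves

Specimen A: correcting the raw count gives 18704 − 16 + 11 = 18699 true varves.
A: Mean rate = 3889.7 mm / 18699 years ≈ 0.208 mm/yr.
Specimen B: 9066.6 mm / 0.208 mm per year = 43589.42 years ≈ 43589 varves.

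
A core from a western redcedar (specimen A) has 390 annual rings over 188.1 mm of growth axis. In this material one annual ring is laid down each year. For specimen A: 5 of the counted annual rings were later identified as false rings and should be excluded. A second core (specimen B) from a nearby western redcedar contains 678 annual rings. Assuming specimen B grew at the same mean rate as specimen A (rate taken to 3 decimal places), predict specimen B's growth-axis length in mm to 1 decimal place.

331.5 mm

Specimen A: correcting the raw count gives 390 − 5 = 385 true annual rings.
A: Mean rate = 188.1 mm / 385 years ≈ 0.489 mm/year.
For B, 0.489 mm/year × 678 years = 331.5 mm.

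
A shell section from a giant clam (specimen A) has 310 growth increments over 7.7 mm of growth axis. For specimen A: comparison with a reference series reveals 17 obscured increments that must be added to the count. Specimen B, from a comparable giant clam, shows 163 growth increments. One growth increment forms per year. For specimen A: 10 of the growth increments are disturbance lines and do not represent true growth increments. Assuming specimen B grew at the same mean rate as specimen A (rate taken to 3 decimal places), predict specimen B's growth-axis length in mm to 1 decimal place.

3.9 mm

Specimen A: true growth increment count = 310 − 10 + 17 = 317.
A: 7.7 mm over 317 years gives 7.7 / 317 ≈ 0.024 mm/yr.
For B, 0.024 mm/year × 163 years = 3.9 mm.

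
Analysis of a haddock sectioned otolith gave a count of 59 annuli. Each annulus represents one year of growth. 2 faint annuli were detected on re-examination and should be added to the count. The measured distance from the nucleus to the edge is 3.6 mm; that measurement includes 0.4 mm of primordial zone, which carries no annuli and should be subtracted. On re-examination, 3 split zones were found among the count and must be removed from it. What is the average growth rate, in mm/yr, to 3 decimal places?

Adjusted count: 59 − 3 + 2 = 58 annuli.
Net length = 3.6 − 0.4 = 3.2 mm.
3.2 mm over 58 years gives 3.2 / 58 ≈ 0.055 mm/yr.

0.055 mm/yr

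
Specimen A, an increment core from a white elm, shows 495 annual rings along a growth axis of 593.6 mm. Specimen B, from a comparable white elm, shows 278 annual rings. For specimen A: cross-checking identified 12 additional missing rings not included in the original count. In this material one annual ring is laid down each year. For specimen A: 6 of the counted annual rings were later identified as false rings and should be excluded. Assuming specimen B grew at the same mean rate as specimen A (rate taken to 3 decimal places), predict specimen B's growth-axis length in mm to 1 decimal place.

329.4 mm

Specimen A: correcting the raw count gives 495 − 6 + 12 = 501 true annual rings.
A: 593.6 mm over 501 years gives 593.6 / 501 ≈ 1.185 mm per year.
Length of B = 1.185 × 278 = 329.4 mm.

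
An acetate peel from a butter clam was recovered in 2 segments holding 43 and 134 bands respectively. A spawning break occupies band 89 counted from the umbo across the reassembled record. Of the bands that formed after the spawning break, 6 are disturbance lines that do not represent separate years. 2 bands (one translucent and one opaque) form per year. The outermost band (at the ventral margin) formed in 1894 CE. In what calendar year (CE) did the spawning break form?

Total bands = 43 + 134 = 177.
Between band 89 and the ventral margin there are 177 − 89 = 88 bands.
88 − 6 false = 82 true bands after the spawning break.
With 2 bands per year, 82 / 2 = 41 years.
1894 − 41 = 1853 CE.

1853 CE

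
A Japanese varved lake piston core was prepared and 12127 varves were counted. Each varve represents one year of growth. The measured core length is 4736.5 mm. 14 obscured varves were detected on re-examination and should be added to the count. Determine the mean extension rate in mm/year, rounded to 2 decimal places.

0.39 mm/year

True varve count = 12127 + 14 = 12141.
4736.5 mm over 12141 years gives 4736.5 / 12141 ≈ 0.39 mm/year.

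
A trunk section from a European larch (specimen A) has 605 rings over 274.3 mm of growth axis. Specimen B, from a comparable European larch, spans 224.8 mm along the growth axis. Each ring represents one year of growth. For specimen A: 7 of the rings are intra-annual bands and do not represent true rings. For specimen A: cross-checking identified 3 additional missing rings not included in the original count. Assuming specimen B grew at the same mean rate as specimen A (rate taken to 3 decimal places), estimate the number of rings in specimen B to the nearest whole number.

Specimen A: true ring count = 605 − 7 + 3 = 601.
A: Extension rate ≈ 274.3 / 601 = 0.456 mm/year.
B spans 224.8 / 0.456 = 492.98 years ≈ 493 rings.

493 rings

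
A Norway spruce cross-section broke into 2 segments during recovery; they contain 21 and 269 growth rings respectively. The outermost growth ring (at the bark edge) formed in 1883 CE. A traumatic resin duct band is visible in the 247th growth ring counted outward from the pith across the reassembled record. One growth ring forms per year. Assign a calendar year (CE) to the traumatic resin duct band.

Total growth rings = 21 + 269 = 290.
Between growth ring 247 and the bark edge there are 290 − 247 = 43 growth rings.
Counting back 43 years from 1883 CE places the traumatic resin duct band in 1883 − 43 = 1840 CE.

1840 CE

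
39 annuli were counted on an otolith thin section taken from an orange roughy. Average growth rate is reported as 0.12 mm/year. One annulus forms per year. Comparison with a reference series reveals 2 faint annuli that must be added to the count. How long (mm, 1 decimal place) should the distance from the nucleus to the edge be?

Adjusted count: 39 + 2 = 41 annuli.
Predicted length = 0.12 mm/year × 41 years = 4.9 mm.

4.9 mm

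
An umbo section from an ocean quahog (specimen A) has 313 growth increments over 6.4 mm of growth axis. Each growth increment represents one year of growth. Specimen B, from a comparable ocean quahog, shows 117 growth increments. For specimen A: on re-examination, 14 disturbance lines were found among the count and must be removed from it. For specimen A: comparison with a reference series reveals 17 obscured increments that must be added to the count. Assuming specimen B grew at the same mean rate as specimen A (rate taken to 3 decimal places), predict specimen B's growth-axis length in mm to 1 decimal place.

Specimen A: after corrections the count is 313 − 14 + 17 = 316 growth increments.
A: Mean rate = 6.4 mm / 316 years ≈ 0.020 mm per year.
Length of B = 0.020 × 117 = 2.3 mm.

2.3 mm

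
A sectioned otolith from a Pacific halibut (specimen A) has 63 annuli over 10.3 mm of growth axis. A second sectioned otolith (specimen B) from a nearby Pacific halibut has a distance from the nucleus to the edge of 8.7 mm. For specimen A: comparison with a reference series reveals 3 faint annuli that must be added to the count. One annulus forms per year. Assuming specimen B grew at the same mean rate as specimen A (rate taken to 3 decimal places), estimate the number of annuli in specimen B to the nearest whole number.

Specimen A: after corrections the count is 63 + 3 = 66 annuli.
A: 10.3 mm over 66 years gives 10.3 / 66 ≈ 0.156 mm per year.
For B, 8.7 / 0.156 = 55.77 years ≈ 56 annuli.

56 annuli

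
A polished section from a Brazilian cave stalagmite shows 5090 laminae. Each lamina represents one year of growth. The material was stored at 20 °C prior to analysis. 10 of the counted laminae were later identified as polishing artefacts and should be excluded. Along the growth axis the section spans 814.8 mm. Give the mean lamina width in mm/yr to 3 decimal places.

Adjusted count: 5090 − 10 = 5080 laminae.
Mean rate = 814.8 mm / 5080 years ≈ 0.160 mm/yr.

0.160 mm/yr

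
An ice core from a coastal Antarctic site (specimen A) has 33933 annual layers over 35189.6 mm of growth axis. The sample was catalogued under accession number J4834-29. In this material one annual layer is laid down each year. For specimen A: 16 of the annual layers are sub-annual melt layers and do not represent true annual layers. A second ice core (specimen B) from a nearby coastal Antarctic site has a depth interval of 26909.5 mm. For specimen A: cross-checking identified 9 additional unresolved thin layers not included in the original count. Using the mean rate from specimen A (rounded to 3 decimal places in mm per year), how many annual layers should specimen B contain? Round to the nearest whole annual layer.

Specimen A: after corrections the count is 33933 − 16 + 9 = 33926 annual layers.
A: 35189.6 mm over 33926 years gives 35189.6 / 33926 ≈ 1.037 mm/year.
B spans 26909.5 / 1.037 = 25949.37 years ≈ 25949 annual layers.

25949 annual layers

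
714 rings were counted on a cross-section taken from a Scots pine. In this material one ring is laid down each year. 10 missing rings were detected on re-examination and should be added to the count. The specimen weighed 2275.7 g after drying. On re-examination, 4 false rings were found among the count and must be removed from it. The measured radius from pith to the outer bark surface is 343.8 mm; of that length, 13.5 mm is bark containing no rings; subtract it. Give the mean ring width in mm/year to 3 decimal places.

0.459 mm/year

Correcting the raw count gives 714 − 4 + 10 = 720 true rings.
Removing the 13.5 mm offcut leaves 343.8 − 13.5 = 330.3 mm.
Mean rate = 330.3 mm / 720 years ≈ 0.459 mm/year.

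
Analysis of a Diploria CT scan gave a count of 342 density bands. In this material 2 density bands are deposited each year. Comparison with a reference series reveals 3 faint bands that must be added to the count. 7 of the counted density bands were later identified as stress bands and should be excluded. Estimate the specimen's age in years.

169 yr

Adjusted count: 342 − 7 + 3 = 338 density bands.
With 2 density bands per year, 338 / 2 = 169 years.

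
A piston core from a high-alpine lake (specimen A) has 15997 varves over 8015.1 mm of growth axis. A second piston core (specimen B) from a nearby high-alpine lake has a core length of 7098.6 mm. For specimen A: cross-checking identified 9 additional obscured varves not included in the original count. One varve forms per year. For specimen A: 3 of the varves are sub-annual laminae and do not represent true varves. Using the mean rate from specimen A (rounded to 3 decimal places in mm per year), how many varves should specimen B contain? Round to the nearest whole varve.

14169 varves

Specimen A: after corrections the count is 15997 − 3 + 9 = 16003 varves.
A: 8015.1 mm over 16003 years gives 8015.1 / 16003 ≈ 0.501 mm/year.
B spans 7098.6 / 0.501 = 14168.86 years ≈ 14169 varves.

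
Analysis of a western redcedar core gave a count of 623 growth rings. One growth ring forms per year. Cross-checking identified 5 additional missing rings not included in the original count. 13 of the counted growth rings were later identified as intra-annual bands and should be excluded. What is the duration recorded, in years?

615 yr

Correcting the raw count gives 623 − 13 + 5 = 615 true growth rings.
With a one-to-one growth ring periodicity this is 615 years.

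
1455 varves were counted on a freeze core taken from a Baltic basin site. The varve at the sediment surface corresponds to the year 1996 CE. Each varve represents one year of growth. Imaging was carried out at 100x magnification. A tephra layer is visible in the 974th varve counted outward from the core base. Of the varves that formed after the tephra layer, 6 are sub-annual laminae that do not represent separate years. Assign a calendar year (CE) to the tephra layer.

1521 CE

1455 − 974 = 481 varves lie beyond the tephra layer toward the sediment surface.
Removing the 6 false varves leaves 481 − 6 = 475 true varves beyond the tephra layer.
The varve at the sediment surface is 1996 CE, so the tephra layer dates to 1996 − 475 = 1521 CE.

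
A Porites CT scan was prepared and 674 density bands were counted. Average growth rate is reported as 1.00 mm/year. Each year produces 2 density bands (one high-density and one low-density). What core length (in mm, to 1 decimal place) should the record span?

337.0 mm

674 density bands at 2 per year is 674 / 2 = 337 years.
337 years at 1.00 mm/year gives 1.00 × 337 = 337.0 mm.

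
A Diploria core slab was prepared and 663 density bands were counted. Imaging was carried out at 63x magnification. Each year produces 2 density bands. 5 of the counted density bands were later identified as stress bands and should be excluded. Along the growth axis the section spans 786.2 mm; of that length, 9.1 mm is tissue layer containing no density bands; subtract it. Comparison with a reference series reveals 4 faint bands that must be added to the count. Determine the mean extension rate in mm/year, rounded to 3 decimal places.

True density band count = 663 − 5 + 4 = 662.
662 density bands at 2 per year is 662 / 2 = 331 years.
The growth record spans 786.2 − 9.1 = 777.1 mm.
777.1 mm over 331 years gives 777.1 / 331 ≈ 2.348 mm/year.

2.348 mm/year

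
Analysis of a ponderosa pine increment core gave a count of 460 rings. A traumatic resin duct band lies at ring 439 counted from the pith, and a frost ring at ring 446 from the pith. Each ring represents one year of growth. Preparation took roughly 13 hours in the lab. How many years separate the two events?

7 yr

Separation: 446 − 439 = 7 rings.
At one ring per year, 7 years elapsed between them.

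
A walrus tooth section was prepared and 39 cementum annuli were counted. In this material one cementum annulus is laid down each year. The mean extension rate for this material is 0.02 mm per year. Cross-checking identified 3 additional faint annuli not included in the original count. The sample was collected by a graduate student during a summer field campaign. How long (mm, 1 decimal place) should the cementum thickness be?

0.8 mm

Adjusted count: 39 + 3 = 42 cementum annuli.
42 years at 0.02 mm/year gives 0.02 × 42 = 0.8 mm.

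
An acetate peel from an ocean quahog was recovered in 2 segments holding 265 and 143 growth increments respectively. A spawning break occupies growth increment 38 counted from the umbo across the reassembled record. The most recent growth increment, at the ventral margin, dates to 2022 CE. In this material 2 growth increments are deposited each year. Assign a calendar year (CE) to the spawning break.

1837 CE

Total growth increments = 265 + 143 = 408.
The spawning break sits at growth increment 38 from the umbo, so 408 − 38 = 370 growth increments formed after it.
Dividing by 2 growth increments per year: 370 / 2 = 185 years.
Counting back 185 years from 2022 CE places the spawning break in 2022 − 185 = 1837 CE.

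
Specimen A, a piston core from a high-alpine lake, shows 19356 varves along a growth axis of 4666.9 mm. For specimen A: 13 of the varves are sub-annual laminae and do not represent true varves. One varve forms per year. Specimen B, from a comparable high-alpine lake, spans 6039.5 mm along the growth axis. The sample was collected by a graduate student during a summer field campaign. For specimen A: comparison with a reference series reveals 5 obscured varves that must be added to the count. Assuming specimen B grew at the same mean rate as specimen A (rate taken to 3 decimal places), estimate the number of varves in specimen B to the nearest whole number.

25060 varves

Specimen A: adjusted count: 19356 − 13 + 5 = 19348 varves.
A: 4666.9 mm over 19348 years gives 4666.9 / 19348 ≈ 0.241 mm per year.
B spans 6039.5 / 0.241 = 25060.17 years ≈ 25060 varves.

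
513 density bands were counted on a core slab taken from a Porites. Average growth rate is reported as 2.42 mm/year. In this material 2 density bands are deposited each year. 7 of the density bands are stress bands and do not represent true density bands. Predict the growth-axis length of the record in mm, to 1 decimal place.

True density band count = 513 − 7 = 506.
506 density bands at 2 per year is 506 / 2 = 253 years.
Predicted length = 2.42 mm/year × 253 years = 612.3 mm.

612.3 mm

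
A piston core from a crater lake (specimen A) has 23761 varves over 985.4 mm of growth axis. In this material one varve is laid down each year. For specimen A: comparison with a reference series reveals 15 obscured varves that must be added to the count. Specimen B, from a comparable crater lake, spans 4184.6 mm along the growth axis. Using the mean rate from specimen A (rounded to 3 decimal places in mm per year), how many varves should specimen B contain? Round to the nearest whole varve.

Specimen A: adjusted count: 23761 + 15 = 23776 varves.
A: Extension rate ≈ 985.4 / 23776 = 0.041 mm/yr.
Specimen B: 4184.6 mm / 0.041 mm per year = 102063.41 years ≈ 102063 varves.

102063 varves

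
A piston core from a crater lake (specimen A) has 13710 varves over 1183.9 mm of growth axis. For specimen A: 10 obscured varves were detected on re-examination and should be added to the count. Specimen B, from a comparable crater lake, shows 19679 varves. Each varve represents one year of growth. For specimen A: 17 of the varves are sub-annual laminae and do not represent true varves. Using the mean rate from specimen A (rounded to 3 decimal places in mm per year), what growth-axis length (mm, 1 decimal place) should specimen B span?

1692.4 mm

Specimen A: true varve count = 13710 − 17 + 10 = 13703.
A: Extension rate ≈ 1183.9 / 13703 = 0.086 mm/year.
Length of B = 0.086 × 19679 = 1692.4 mm.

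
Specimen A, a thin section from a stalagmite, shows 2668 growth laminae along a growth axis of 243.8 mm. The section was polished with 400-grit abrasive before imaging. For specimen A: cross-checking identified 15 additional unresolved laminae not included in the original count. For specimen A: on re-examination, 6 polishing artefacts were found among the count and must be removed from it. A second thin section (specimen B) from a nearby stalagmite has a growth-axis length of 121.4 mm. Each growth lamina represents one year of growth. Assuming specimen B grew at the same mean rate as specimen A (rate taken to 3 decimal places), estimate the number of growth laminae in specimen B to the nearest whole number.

1334 growth laminae

Specimen A: true growth lamina count = 2668 − 6 + 15 = 2677.
A: 243.8 mm over 2677 years gives 243.8 / 2677 ≈ 0.091 mm/year.
B spans 121.4 / 0.091 = 1334.07 years ≈ 1334 growth laminae.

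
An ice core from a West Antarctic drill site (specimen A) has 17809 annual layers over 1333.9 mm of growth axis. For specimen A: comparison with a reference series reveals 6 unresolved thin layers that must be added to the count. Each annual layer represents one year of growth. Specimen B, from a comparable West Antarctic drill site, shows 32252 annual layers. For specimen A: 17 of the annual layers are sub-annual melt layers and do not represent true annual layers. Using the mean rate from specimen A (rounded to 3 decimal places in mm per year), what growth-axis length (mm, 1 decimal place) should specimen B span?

2418.9 mm

Specimen A: adjusted count: 17809 − 17 + 6 = 17798 annual layers.
A: Extension rate ≈ 1333.9 / 17798 = 0.075 mm per year.
Length of B = 0.075 × 32252 = 2418.9 mm.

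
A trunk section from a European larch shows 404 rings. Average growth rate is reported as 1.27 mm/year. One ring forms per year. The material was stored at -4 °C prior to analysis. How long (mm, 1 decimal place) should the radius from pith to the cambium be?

The record spans 404 years at 1.27 mm per year.
404 years at 1.27 mm/year gives 1.27 × 404 = 513.1 mm.

513.1 mm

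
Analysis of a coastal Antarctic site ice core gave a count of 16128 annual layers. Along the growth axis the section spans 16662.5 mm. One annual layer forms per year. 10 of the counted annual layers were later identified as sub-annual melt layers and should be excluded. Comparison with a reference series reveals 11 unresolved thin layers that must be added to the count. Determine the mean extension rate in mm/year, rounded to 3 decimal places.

After corrections the count is 16128 − 10 + 11 = 16129 annual layers.
Extension rate ≈ 16662.5 / 16129 = 1.033 mm/year.

1.033 mm/year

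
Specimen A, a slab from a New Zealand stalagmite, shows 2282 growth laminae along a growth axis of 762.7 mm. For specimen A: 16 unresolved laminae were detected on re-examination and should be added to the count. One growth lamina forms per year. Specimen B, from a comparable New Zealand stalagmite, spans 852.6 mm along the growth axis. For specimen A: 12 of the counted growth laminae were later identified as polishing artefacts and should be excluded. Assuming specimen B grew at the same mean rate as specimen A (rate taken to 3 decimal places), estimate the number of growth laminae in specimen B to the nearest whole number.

Specimen A: correcting the raw count gives 2282 − 12 + 16 = 2286 true growth laminae.
A: Mean rate = 762.7 mm / 2286 years ≈ 0.334 mm/yr.
Specimen B: 852.6 mm / 0.334 mm per year = 2552.69 years ≈ 2553 growth laminae.

2553 growth laminae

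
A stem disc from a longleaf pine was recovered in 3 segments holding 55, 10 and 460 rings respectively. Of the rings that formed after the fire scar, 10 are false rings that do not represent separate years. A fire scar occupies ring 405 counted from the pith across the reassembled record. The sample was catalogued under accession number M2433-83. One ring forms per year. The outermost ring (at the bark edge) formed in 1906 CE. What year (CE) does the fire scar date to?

1796 CE

Total rings = 55 + 10 + 460 = 525.
Between ring 405 and the bark edge there are 525 − 405 = 120 rings.
Excluding 10 false rings: 120 − 10 = 110.
1906 − 110 = 1796 CE.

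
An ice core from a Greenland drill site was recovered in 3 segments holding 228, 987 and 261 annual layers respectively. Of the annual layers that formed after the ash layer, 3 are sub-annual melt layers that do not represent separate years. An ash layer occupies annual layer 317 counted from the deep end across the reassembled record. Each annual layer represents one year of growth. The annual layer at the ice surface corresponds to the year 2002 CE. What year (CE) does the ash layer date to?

846 CE

Total annual layers = 228 + 987 + 261 = 1476.
The ash layer sits at annual layer 317 from the deep end, so 1476 − 317 = 1159 annual layers formed after it.
1159 − 3 false = 1156 true annual layers after the ash layer.
The annual layer at the ice surface is 2002 CE, so the ash layer dates to 2002 − 1156 = 846 CE.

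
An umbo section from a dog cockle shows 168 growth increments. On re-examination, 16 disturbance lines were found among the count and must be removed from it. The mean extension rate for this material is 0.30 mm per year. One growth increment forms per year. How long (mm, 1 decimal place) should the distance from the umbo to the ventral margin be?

45.6 mm

After corrections the count is 168 − 16 = 152 growth increments.
Predicted length = 0.30 mm/year × 152 years = 45.6 mm.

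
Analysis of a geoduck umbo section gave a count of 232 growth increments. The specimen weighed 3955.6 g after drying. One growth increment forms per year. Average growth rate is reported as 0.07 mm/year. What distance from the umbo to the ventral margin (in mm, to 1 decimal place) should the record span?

232 years of growth are recorded.
Predicted length = 0.07 mm/year × 232 years = 16.2 mm.

16.2 mm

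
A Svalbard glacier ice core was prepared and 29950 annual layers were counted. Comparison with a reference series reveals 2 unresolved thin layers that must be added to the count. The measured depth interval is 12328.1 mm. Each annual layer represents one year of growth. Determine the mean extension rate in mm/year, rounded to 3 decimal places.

True annual layer count = 29950 + 2 = 29952.
12328.1 mm over 29952 years gives 12328.1 / 29952 ≈ 0.412 mm/year.

0.412 mm/year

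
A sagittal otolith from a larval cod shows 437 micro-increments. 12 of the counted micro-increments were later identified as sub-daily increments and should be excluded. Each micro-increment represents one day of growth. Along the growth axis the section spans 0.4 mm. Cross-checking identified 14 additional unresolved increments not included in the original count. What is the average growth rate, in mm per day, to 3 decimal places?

Adjusted count: 437 − 12 + 14 = 439 micro-increments.
Extension rate ≈ 0.4 / 439 = 0.001 mm per day.

0.001 mm per day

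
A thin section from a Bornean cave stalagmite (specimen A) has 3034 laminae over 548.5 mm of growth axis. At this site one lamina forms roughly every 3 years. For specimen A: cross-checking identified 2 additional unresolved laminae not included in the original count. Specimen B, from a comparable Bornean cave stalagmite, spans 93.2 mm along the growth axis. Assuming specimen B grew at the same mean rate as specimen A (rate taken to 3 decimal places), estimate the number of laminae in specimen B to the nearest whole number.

518 laminae

Specimen A: true lamina count = 3034 + 2 = 3036.
Specimen A: at 3 years per lamina, 3036 × 3 = 9108 years.
A: Extension rate ≈ 548.5 / 9108 = 0.060 mm per year.
B spans 93.2 / 0.060 = 1553.33 years; at 3 years per lamina that is 1553.33 / 3 ≈ 518 laminae.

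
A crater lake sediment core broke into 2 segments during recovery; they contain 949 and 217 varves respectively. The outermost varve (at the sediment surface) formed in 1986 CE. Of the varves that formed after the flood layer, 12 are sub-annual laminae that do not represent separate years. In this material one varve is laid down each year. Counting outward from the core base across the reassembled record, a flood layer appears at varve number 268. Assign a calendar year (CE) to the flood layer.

1100 CE

Total varves = 949 + 217 = 1166.
Between varve 268 and the sediment surface there are 1166 − 268 = 898 varves.
Excluding 12 false varves: 898 − 12 = 886.
Counting back 886 years from 1986 CE places the flood layer in 1986 − 886 = 1100 CE.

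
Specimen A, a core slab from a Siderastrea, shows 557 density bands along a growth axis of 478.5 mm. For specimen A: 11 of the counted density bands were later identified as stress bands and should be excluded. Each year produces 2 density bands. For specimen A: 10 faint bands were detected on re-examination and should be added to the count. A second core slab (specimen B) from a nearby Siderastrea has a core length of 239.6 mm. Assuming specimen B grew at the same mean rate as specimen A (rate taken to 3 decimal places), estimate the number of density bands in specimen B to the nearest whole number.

278 density bands

Specimen A: correcting the raw count gives 557 − 11 + 10 = 556 true density bands.
Specimen A: with 2 density bands per year, 556 / 2 = 278 years.
A: Mean rate = 478.5 mm / 278 years ≈ 1.721 mm/yr.
B spans 239.6 / 1.721 = 139.22 years; at 2 density bands per year that is 139.22 × 2 ≈ 278 density bands.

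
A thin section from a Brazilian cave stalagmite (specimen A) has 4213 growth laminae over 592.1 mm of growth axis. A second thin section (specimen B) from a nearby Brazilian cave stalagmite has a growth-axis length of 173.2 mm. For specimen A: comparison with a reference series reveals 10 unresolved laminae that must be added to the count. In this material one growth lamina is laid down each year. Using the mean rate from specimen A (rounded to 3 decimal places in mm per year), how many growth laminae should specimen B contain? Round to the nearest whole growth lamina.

1237 growth laminae

Specimen A: after corrections the count is 4213 + 10 = 4223 growth laminae.
A: 592.1 mm over 4223 years gives 592.1 / 4223 ≈ 0.140 mm/yr.
B spans 173.2 / 0.140 = 1237.14 years ≈ 1237 growth laminae.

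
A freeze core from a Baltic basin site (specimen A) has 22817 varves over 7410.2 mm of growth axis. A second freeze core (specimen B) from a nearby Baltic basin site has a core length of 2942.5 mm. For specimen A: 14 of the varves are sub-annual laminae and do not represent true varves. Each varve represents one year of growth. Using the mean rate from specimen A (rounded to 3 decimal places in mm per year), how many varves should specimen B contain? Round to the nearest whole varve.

Specimen A: correcting the raw count gives 22817 − 14 = 22803 true varves.
A: Extension rate ≈ 7410.2 / 22803 = 0.325 mm/year.
Specimen B: 2942.5 mm / 0.325 mm per year = 9053.85 years ≈ 9054 varves.

9054 varves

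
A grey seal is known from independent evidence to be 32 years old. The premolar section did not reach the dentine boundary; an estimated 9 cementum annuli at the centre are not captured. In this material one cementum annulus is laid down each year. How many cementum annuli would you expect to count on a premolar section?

One cementum annulus per year gives 32 cementum annuli over 32 years.
Subtracting the 9 cementum annuli not captured gives 32 − 9 = 23 cementum annuli in the record.

23 cementum annuli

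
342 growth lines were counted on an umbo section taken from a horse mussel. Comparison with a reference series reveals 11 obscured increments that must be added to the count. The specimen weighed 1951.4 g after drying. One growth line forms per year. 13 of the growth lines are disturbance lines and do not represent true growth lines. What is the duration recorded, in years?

340 yr

Adjusted count: 342 − 13 + 11 = 340 growth lines.
At one growth line per year, that is 340 years.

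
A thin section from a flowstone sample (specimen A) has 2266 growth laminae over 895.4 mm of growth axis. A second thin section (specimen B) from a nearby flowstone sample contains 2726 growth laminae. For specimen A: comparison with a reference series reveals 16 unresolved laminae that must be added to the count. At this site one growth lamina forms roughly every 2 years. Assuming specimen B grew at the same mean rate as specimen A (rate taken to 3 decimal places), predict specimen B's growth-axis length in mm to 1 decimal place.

Specimen A: correcting the raw count gives 2266 + 16 = 2282 true growth laminae.
Specimen A: at 2 years per growth lamina, 2282 × 2 = 4564 years.
A: Extension rate ≈ 895.4 / 4564 = 0.196 mm per year.
Specimen B: multiplying by 2 years per growth lamina: 2726 × 2 = 5452 years. Length of B = 0.196 × 5452 = 1068.6 mm.

1068.6 mm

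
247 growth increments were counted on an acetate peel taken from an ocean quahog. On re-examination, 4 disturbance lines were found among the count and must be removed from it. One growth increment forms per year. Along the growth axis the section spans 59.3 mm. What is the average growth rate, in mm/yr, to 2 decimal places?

After corrections the count is 247 − 4 = 243 growth increments.
Mean rate = 59.3 mm / 243 years ≈ 0.24 mm/yr.

0.24 mm/yr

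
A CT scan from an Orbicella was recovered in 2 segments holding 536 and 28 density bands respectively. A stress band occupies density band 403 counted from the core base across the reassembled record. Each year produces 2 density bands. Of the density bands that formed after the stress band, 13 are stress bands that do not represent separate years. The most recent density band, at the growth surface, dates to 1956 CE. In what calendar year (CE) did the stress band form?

Total density bands = 536 + 28 = 564.
564 − 403 = 161 density bands lie beyond the stress band toward the growth surface.
Excluding 13 false density bands: 161 − 13 = 148.
148 density bands at 2 per year is 148 / 2 = 74 years.
Counting back 74 years from 1956 CE places the stress band in 1956 − 74 = 1882 CE.

1882 CE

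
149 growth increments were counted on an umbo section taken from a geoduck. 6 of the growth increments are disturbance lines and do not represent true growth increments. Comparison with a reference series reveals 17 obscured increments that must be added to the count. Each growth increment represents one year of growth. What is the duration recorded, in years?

Adjusted count: 149 − 6 + 17 = 160 growth increments.
With a one-to-one growth increment periodicity this is 160 years.

160 yr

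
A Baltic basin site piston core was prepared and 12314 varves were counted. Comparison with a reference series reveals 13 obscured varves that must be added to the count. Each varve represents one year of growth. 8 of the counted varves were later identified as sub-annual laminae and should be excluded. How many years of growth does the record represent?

12319 yr

Adjusted count: 12314 − 8 + 13 = 12319 varves.
One varve per year makes the duration 12319 years.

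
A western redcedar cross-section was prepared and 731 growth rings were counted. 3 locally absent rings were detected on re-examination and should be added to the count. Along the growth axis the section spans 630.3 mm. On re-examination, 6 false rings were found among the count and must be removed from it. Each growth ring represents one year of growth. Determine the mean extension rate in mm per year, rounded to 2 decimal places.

0.87 mm per year

Correcting the raw count gives 731 − 6 + 3 = 728 true growth rings.
Extension rate ≈ 630.3 / 728 = 0.87 mm per year.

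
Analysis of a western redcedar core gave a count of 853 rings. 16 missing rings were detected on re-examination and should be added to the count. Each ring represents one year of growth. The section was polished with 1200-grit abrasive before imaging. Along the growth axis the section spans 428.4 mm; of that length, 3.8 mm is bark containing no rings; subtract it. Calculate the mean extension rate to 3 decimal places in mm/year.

0.489 mm/year

After corrections the count is 853 + 16 = 869 rings.
Removing the 3.8 mm offcut leaves 428.4 − 3.8 = 424.6 mm.
Extension rate ≈ 424.6 / 869 = 0.489 mm/year.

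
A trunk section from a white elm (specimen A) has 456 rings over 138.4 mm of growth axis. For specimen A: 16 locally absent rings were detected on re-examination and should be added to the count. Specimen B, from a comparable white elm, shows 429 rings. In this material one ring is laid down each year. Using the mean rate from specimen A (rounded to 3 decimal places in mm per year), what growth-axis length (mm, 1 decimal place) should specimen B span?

125.7 mm

Specimen A: after corrections the count is 456 + 16 = 472 rings.
A: 138.4 mm over 472 years gives 138.4 / 472 ≈ 0.293 mm/year.
Length of B = 0.293 × 429 = 125.7 mm.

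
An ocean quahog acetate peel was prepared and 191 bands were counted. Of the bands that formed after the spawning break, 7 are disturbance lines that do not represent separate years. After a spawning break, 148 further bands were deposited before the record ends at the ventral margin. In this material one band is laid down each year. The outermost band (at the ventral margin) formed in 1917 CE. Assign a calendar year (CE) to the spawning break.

148 bands formed after the spawning break.
148 − 7 false = 141 true bands after the spawning break.
The band at the ventral margin is 1917 CE, so the spawning break dates to 1917 − 141 = 1776 CE.

1776 CE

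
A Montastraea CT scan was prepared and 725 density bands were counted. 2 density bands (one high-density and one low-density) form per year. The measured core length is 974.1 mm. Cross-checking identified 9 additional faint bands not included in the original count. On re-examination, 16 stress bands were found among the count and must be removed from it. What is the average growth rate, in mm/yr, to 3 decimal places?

After corrections the count is 725 − 16 + 9 = 718 density bands.
718 density bands at 2 per year is 718 / 2 = 359 years.
Mean rate = 974.1 mm / 359 years ≈ 2.713 mm/yr.

2.713 mm/yr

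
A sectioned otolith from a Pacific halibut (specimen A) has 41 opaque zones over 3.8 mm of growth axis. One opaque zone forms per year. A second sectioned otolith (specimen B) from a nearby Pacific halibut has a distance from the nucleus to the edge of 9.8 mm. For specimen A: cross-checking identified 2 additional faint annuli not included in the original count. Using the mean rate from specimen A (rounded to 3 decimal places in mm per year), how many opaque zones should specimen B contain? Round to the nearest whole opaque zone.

Specimen A: after corrections the count is 41 + 2 = 43 opaque zones.
A: 3.8 mm over 43 years gives 3.8 / 43 ≈ 0.088 mm per year.
Specimen B: 9.8 mm / 0.088 mm per year = 111.36 years ≈ 111 opaque zones.

111 opaque zones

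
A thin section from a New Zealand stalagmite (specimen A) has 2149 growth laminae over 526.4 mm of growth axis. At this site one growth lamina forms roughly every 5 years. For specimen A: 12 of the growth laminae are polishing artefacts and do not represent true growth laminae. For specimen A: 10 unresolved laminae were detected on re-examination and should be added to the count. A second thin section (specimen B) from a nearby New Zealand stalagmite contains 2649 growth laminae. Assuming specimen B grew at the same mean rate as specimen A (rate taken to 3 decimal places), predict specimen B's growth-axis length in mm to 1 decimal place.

649.0 mm

Specimen A: adjusted count: 2149 − 12 + 10 = 2147 growth laminae.
Specimen A: multiplying by 5 years per growth lamina: 2147 × 5 = 10735 years.
A: Extension rate ≈ 526.4 / 10735 = 0.049 mm/yr.
Specimen B: 2649 growth laminae at 5 years each span 2649 × 5 = 13245 years. Length of B = 0.049 × 13245 = 649.0 mm.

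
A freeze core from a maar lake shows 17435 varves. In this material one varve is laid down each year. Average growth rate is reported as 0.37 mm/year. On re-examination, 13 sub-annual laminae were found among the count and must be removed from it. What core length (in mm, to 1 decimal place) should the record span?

6446.1 mm

True varve count = 17435 − 13 = 17422.
17422 years at 0.37 mm/year gives 0.37 × 17422 = 6446.1 mm.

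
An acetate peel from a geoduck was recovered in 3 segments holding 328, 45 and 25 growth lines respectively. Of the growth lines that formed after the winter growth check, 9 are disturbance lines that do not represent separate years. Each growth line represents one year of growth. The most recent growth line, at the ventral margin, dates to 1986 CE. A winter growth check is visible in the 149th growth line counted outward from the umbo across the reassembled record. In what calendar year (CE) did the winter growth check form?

1746 CE

Total growth lines = 328 + 45 + 25 = 398.
Between growth line 149 and the ventral margin there are 398 − 149 = 249 growth lines.
Excluding 9 false growth lines: 249 − 9 = 240.
1986 − 240 = 1746 CE.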